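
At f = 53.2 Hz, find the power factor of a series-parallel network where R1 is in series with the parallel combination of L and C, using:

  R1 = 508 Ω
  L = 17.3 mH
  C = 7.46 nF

Step 1 — Angular frequency: ω = 2π·f = 2π·53.2 = 334.3 rad/s.
Step 2 — Component impedances:
  R1: Z = R = 508 Ω
  L: Z = jωL = j·334.3·0.0173 = 0 + j5.783 Ω
  C: Z = 1/(jωC) = -j/(ω·C) = 0 - j4.01e+05 Ω
Step 3 — Parallel branch: L || C = 1/(1/L + 1/C) = 0 + j5.783 Ω.
Step 4 — Series with R1: Z_total = R1 + (L || C) = 508 + j5.783 Ω = 508∠0.7° Ω.
Step 5 — Power factor: PF = cos(φ) = Re(Z)/|Z| = 508/508.03 = 0.9999.
Step 6 — Type: Im(Z) = 5.783 ⇒ lagging (phase φ = 0.7°).

PF = 0.9999 (lagging, φ = 0.7°)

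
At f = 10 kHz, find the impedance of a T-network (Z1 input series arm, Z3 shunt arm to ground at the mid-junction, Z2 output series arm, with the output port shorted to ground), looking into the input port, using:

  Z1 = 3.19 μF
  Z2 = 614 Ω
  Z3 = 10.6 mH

Step 1 — Angular frequency: ω = 2π·f = 2π·1e+04 = 6.283e+04 rad/s.
Step 2 — Component impedances:
  Z1: Z = 1/(jωC) = -j/(ω·C) = 0 - j4.989 Ω
  Z2: Z = R = 614 Ω
  Z3: Z = jωL = j·6.283e+04·0.0106 = 0 + j666 Ω
Step 3 — With the output port shorted to ground, the output series arm Z2 runs from the junction to ground; the shunt arm Z3 also runs from the junction to ground. They appear in parallel: Z3 || Z2 = 331.9 + j306 Ω.
Step 4 — Series with input arm Z1: Z_in = Z1 + (Z3 || Z2) = 331.9 + j301 Ω = 448.1∠42.2° Ω.

Z = 331.9 + j301 Ω = 448.1∠42.2° Ω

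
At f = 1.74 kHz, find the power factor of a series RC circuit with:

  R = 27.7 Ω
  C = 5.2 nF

Step 1 — Angular frequency: ω = 2π·f = 2π·1740 = 1.093e+04 rad/s.
Step 2 — Component impedances:
  R: Z = R = 27.7 Ω
  C: Z = 1/(jωC) = -j/(ω·C) = 0 - j1.759e+04 Ω
Step 3 — Series combination: Z_total = R + C = 27.7 - j1.759e+04 Ω = 1.759e+04∠-89.9° Ω.
Step 4 — Power factor: PF = cos(φ) = Re(Z)/|Z| = 27.7/1.759e+04 = 0.001575.
Step 5 — Type: Im(Z) = -1.759e+04 ⇒ leading (phase φ = -89.9°).

PF = 0.001575 (leading, φ = -89.9°)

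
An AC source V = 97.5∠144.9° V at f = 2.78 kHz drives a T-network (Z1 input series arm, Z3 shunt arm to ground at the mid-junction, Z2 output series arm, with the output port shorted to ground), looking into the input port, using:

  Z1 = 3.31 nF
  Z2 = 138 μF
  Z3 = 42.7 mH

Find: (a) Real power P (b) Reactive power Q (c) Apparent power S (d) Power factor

Step 1 — Angular frequency: ω = 2π·f = 2π·2780 = 1.747e+04 rad/s.
Step 2 — Component impedances:
  Z1: Z = 1/(jωC) = -j/(ω·C) = 0 - j1.73e+04 Ω
  Z2: Z = 1/(jωC) = -j/(ω·C) = 0 - j0.4149 Ω
  Z3: Z = jωL = j·1.747e+04·0.0427 = 0 + j745.9 Ω
Step 3 — With the output port shorted to ground, the output series arm Z2 runs from the junction to ground; the shunt arm Z3 also runs from the junction to ground. They appear in parallel: Z3 || Z2 = 0 - j0.4151 Ω.
Step 4 — Series with input arm Z1: Z_in = Z1 + (Z3 || Z2) = 0 - j1.73e+04 Ω = 1.73e+04∠-90.0° Ω.
Step 5 — Source phasor: V = 97.5∠144.9° V = -79.77 + j56.06 V.
Step 6 — Current: I = V / Z = -0.003241 - j0.004612 A = 0.005637∠-125.1° A.
Step 7 — Complex power: S = V·I* = 0 - j0.5496 VA.
Step 8 — Real power: P = Re(S) = 0 W.
Step 9 — Reactive power: Q = Im(S) = -0.5496 VAR.
Step 10 — Apparent power: |S| = 0.5496 VA.
Step 11 — Power factor: PF = P/|S| = 0 (leading).

(a) P = 0 W  (b) Q = -0.5496 VAR  (c) S = 0.5496 VA  (d) PF = 0 (leading)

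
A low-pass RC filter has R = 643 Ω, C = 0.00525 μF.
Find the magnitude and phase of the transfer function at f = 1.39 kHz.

Step 1 — Angular frequency: ω = 2π·1390 = 8734 rad/s.
Step 2 — Transfer function: H(jω) = 1/(1 + jωRC).
Step 3 — Denominator: 1 + jωRC = 1 + j·8734·643·5.25e-09 = 1 + j0.02948.
Step 4 — H = 0.9991 - j0.02946.
Step 5 — Magnitude: |H| = 0.9996 (-0.0 dB); phase: φ = -1.7°.

|H| = 0.9996 (-0.0 dB), φ = -1.7°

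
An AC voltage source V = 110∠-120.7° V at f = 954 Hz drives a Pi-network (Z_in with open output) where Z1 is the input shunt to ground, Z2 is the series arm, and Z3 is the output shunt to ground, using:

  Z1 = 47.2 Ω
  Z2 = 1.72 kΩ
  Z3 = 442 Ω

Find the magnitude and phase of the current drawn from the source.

Step 1 — Angular frequency: ω = 2π·f = 2π·954 = 5994 rad/s.
Step 2 — Component impedances:
  Z1: Z = R = 47.2 Ω
  Z2: Z = R = 1720 Ω
  Z3: Z = R = 442 Ω
Step 3 — With open output, the series arm Z2 and the output shunt Z3 appear in series to ground: Z2 + Z3 = 2162 Ω.
Step 4 — Parallel with input shunt Z1: Z_in = Z1 || (Z2 + Z3) = 46.19 Ω = 46.19∠0.0° Ω.
Step 5 — Source phasor: V = 110∠-120.7° V = -56.16 - j94.58 V.
Step 6 — Ohm's law: I = V / Z_total = (-56.16 - j94.58) / (46.19) = -1.216 - j2.048 A.
Step 7 — Convert to polar: |I| = 2.381 A, ∠I = -120.7°.

I = 2.381∠-120.7° A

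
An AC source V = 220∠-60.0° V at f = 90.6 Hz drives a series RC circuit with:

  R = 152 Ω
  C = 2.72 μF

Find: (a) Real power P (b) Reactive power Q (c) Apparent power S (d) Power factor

Step 1 — Angular frequency: ω = 2π·f = 2π·90.6 = 569.3 rad/s.
Step 2 — Component impedances:
  R: Z = R = 152 Ω
  C: Z = 1/(jωC) = -j/(ω·C) = 0 - j645.8 Ω
Step 3 — Series combination: Z_total = R + C = 152 - j645.8 Ω = 663.5∠-76.8° Ω.
Step 4 — Source phasor: V = 220∠-60.0° V = 110 - j190.5 V.
Step 5 — Current: I = V / Z = 0.3175 + j0.0956 A = 0.3316∠16.8° A.
Step 6 — Complex power: S = V·I* = 16.71 - j71.01 VA.
Step 7 — Real power: P = Re(S) = 16.71 W.
Step 8 — Reactive power: Q = Im(S) = -71.01 VAR.
Step 9 — Apparent power: |S| = 72.95 VA.
Step 10 — Power factor: PF = P/|S| = 0.2291 (leading).

(a) P = 16.71 W  (b) Q = -71.01 VAR  (c) S = 72.95 VA  (d) PF = 0.2291 (leading)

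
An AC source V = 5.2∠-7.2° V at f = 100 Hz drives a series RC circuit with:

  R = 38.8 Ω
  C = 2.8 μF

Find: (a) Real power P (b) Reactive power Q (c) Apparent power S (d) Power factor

Step 1 — Angular frequency: ω = 2π·f = 2π·100 = 628.3 rad/s.
Step 2 — Component impedances:
  R: Z = R = 38.8 Ω
  C: Z = 1/(jωC) = -j/(ω·C) = 0 - j568.4 Ω
Step 3 — Series combination: Z_total = R + C = 38.8 - j568.4 Ω = 569.7∠-86.1° Ω.
Step 4 — Source phasor: V = 5.2∠-7.2° V = 5.159 - j0.6517 V.
Step 5 — Current: I = V / Z = 0.001758 + j0.008956 A = 0.009127∠78.9° A.
Step 6 — Complex power: S = V·I* = 0.003232 - j0.04735 VA.
Step 7 — Real power: P = Re(S) = 0.003232 W.
Step 8 — Reactive power: Q = Im(S) = -0.04735 VAR.
Step 9 — Apparent power: |S| = 0.04746 VA.
Step 10 — Power factor: PF = P/|S| = 0.0681 (leading).

(a) P = 0.003232 W  (b) Q = -0.04735 VAR  (c) S = 0.04746 VA  (d) PF = 0.0681 (leading)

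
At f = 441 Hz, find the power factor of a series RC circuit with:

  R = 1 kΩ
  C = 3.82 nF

Step 1 — Angular frequency: ω = 2π·f = 2π·441 = 2771 rad/s.
Step 2 — Component impedances:
  R: Z = R = 1000 Ω
  C: Z = 1/(jωC) = -j/(ω·C) = 0 - j9.448e+04 Ω
Step 3 — Series combination: Z_total = R + C = 1000 - j9.448e+04 Ω = 9.448e+04∠-89.4° Ω.
Step 4 — Power factor: PF = cos(φ) = Re(Z)/|Z| = 1000/9.448e+04 = 0.01058.
Step 5 — Type: Im(Z) = -9.448e+04 ⇒ leading (phase φ = -89.4°).

PF = 0.01058 (leading, φ = -89.4°)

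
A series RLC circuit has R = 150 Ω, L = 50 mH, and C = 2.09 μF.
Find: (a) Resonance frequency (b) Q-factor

Step 1 — Resonance condition Im(Z)=0 gives ω₀ = 1/√(LC).
Step 2 — ω₀ = 1/√(0.05·2.09e-06) = 3093 rad/s.
Step 3 — f₀ = ω₀/(2π) = 492.3 Hz.
Step 4 — Series Q: Q = ω₀L/R = 3093·0.05/150 = 1.031.

(a) f₀ = 492.3 Hz  (b) Q = 1.031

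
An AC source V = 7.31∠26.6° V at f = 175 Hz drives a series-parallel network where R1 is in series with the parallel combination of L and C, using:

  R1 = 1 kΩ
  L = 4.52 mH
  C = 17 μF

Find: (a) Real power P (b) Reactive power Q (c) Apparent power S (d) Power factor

Step 1 — Angular frequency: ω = 2π·f = 2π·175 = 1100 rad/s.
Step 2 — Component impedances:
  R1: Z = R = 1000 Ω
  L: Z = jωL = j·1100·0.00452 = 0 + j4.97 Ω
  C: Z = 1/(jωC) = -j/(ω·C) = 0 - j53.5 Ω
Step 3 — Parallel branch: L || C = 1/(1/L + 1/C) = 0 + j5.479 Ω.
Step 4 — Series with R1: Z_total = R1 + (L || C) = 1000 + j5.479 Ω = 1000∠0.3° Ω.
Step 5 — Source phasor: V = 7.31∠26.6° V = 6.536 + j3.273 V.
Step 6 — Current: I = V / Z = 0.006554 + j0.003237 A = 0.00731∠26.3° A.
Step 7 — Complex power: S = V·I* = 0.05343 + j0.0002928 VA.
Step 8 — Real power: P = Re(S) = 0.05343 W.
Step 9 — Reactive power: Q = Im(S) = 0.0002928 VAR.
Step 10 — Apparent power: |S| = 0.05344 VA.
Step 11 — Power factor: PF = P/|S| = 1 (lagging).

(a) P = 0.05343 W  (b) Q = 0.0002928 VAR  (c) S = 0.05344 VA  (d) PF = 1 (lagging)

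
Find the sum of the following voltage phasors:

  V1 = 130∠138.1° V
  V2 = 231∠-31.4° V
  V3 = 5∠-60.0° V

Step 1 — Convert each phasor to rectangular form:
  V1 = 130·(cos(138.1°) + j·sin(138.1°)) = -96.76 + j86.82 V
  V2 = 231·(cos(-31.4°) + j·sin(-31.4°)) = 197.2 - j120.4 V
  V3 = 5·(cos(-60.0°) + j·sin(-60.0°)) = 2.5 - j4.33 V
Step 2 — Sum components: V_total = 102.9 - j37.87 V.
Step 3 — Convert to polar: |V_total| = 109.7 V, ∠V_total = -20.2°.

V_total = 109.7∠-20.2° V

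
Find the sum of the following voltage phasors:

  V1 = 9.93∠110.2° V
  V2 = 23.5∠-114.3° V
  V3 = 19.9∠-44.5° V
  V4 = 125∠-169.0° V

Step 1 — Convert each phasor to rectangular form:
  V1 = 9.93·(cos(110.2°) + j·sin(110.2°)) = -3.429 + j9.319 V
  V2 = 23.5·(cos(-114.3°) + j·sin(-114.3°)) = -9.671 - j21.42 V
  V3 = 19.9·(cos(-44.5°) + j·sin(-44.5°)) = 14.19 - j13.95 V
  V4 = 125·(cos(-169.0°) + j·sin(-169.0°)) = -122.7 - j23.85 V
Step 2 — Sum components: V_total = -121.6 - j49.9 V.
Step 3 — Convert to polar: |V_total| = 131.4 V, ∠V_total = -157.7°.

V_total = 131.4∠-157.7° V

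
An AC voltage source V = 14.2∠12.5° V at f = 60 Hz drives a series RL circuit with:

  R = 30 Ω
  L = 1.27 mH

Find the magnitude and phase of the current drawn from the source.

Step 1 — Angular frequency: ω = 2π·f = 2π·60 = 377 rad/s.
Step 2 — Component impedances:
  R: Z = R = 30 Ω
  L: Z = jωL = j·377·0.00127 = 0 + j0.4788 Ω
Step 3 — Series combination: Z_total = R + L = 30 + j0.4788 Ω = 30∠0.9° Ω.
Step 4 — Source phasor: V = 14.2∠12.5° V = 13.86 + j3.073 V.
Step 5 — Ohm's law: I = V / Z_total = (13.86 + j3.073) / (30 + j0.4788) = 0.4636 + j0.09505 A.
Step 6 — Convert to polar: |I| = 0.4733 A, ∠I = 11.6°.

I = 0.4733∠11.6° A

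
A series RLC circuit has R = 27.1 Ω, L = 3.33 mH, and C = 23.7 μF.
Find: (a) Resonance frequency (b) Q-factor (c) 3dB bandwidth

Step 1 — Resonance: ω₀ = 1/√(LC) = 1/√(0.00333·2.37e-05) = 3560 rad/s.
Step 2 — f₀ = ω₀/(2π) = 566.5 Hz.
Step 3 — Series Q: Q = ω₀L/R = 3560·0.00333/27.1 = 0.4374.
Step 4 — Bandwidth: Δω = ω₀/Q = 8138 rad/s; BW = Δω/(2π) = 1295 Hz.

(a) f₀ = 566.5 Hz  (b) Q = 0.4374  (c) BW = 1295 Hz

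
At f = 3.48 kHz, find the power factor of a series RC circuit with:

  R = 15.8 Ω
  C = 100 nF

Step 1 — Angular frequency: ω = 2π·f = 2π·3480 = 2.187e+04 rad/s.
Step 2 — Component impedances:
  R: Z = R = 15.8 Ω
  C: Z = 1/(jωC) = -j/(ω·C) = 0 - j457.3 Ω
Step 3 — Series combination: Z_total = R + C = 15.8 - j457.3 Ω = 457.6∠-88.0° Ω.
Step 4 — Power factor: PF = cos(φ) = Re(Z)/|Z| = 15.8/457.6 = 0.03453.
Step 5 — Type: Im(Z) = -457.3 ⇒ leading (phase φ = -88.0°).

PF = 0.03453 (leading, φ = -88.0°)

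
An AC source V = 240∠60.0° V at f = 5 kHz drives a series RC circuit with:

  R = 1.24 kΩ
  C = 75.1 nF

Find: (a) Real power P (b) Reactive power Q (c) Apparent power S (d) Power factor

Step 1 — Angular frequency: ω = 2π·f = 2π·5000 = 3.142e+04 rad/s.
Step 2 — Component impedances:
  R: Z = R = 1240 Ω
  C: Z = 1/(jωC) = -j/(ω·C) = 0 - j423.8 Ω
Step 3 — Series combination: Z_total = R + C = 1240 - j423.8 Ω = 1310∠-18.9° Ω.
Step 4 — Source phasor: V = 240∠60.0° V = 120 + j207.8 V.
Step 5 — Current: I = V / Z = 0.03535 + j0.1797 A = 0.1831∠78.9° A.
Step 6 — Complex power: S = V·I* = 41.59 - j14.22 VA.
Step 7 — Real power: P = Re(S) = 41.59 W.
Step 8 — Reactive power: Q = Im(S) = -14.22 VAR.
Step 9 — Apparent power: |S| = 43.95 VA.
Step 10 — Power factor: PF = P/|S| = 0.9462 (leading).

(a) P = 41.59 W  (b) Q = -14.22 VAR  (c) S = 43.95 VA  (d) PF = 0.9462 (leading)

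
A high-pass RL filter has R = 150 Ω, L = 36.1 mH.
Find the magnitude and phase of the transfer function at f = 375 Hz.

Step 1 — Angular frequency: ω = 2π·375 = 2356 rad/s.
Step 2 — Transfer function: H(jω) = jωL/(R + jωL).
Step 3 — Numerator jωL = j·85.06; denominator R + jωL = 150 + j85.06.
Step 4 — H = 0.2433 + j0.4291.
Step 5 — Magnitude: |H| = 0.4933 (-6.1 dB); phase: φ = 60.4°.

|H| = 0.4933 (-6.1 dB), φ = 60.4°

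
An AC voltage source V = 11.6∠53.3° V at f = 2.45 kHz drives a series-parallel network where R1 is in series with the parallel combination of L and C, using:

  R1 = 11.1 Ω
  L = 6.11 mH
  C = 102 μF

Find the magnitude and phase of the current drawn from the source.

Step 1 — Angular frequency: ω = 2π·f = 2π·2450 = 1.539e+04 rad/s.
Step 2 — Component impedances:
  R1: Z = R = 11.1 Ω
  L: Z = jωL = j·1.539e+04·0.00611 = 0 + j94.06 Ω
  C: Z = 1/(jωC) = -j/(ω·C) = 0 - j0.6369 Ω
Step 3 — Parallel branch: L || C = 1/(1/L + 1/C) = 0 - j0.6412 Ω.
Step 4 — Series with R1: Z_total = R1 + (L || C) = 11.1 - j0.6412 Ω = 11.12∠-3.3° Ω.
Step 5 — Source phasor: V = 11.6∠53.3° V = 6.932 + j9.301 V.
Step 6 — Ohm's law: I = V / Z_total = (6.932 + j9.301) / (11.1 - j0.6412) = 0.5742 + j0.8711 A.
Step 7 — Convert to polar: |I| = 1.043 A, ∠I = 56.6°.

I = 1.043∠56.6° A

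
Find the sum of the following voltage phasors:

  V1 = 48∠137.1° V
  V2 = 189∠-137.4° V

Step 1 — Convert each phasor to rectangular form:
  V1 = 48·(cos(137.1°) + j·sin(137.1°)) = -35.16 + j32.67 V
  V2 = 189·(cos(-137.4°) + j·sin(-137.4°)) = -139.1 - j127.9 V
Step 2 — Sum components: V_total = -174.3 - j95.25 V.
Step 3 — Convert to polar: |V_total| = 198.6 V, ∠V_total = -151.3°.

V_total = 198.6∠-151.3° V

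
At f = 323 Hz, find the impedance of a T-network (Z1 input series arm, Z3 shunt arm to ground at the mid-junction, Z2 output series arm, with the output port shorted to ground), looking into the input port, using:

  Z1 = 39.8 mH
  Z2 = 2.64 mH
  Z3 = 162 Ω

Step 1 — Angular frequency: ω = 2π·f = 2π·323 = 2029 rad/s.
Step 2 — Component impedances:
  Z1: Z = jωL = j·2029·0.0398 = 0 + j80.77 Ω
  Z2: Z = jωL = j·2029·0.00264 = 0 + j5.358 Ω
  Z3: Z = R = 162 Ω
Step 3 — With the output port shorted to ground, the output series arm Z2 runs from the junction to ground; the shunt arm Z3 also runs from the junction to ground. They appear in parallel: Z3 || Z2 = 0.177 + j5.352 Ω.
Step 4 — Series with input arm Z1: Z_in = Z1 + (Z3 || Z2) = 0.177 + j86.12 Ω = 86.12∠89.9° Ω.

Z = 0.177 + j86.12 Ω = 86.12∠89.9° Ω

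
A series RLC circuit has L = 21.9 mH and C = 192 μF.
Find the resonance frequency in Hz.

Step 1 — Resonance condition Im(Z)=0 gives ω₀ = 1/√(LC).
Step 2 — ω₀ = 1/√(0.0219·0.000192) = 487.7 rad/s.
Step 3 — f₀ = ω₀/(2π) = 77.62 Hz.

f₀ = 77.62 Hz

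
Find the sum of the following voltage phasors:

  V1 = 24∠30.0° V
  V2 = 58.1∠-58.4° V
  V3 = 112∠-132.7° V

Step 1 — Convert each phasor to rectangular form:
  V1 = 24·(cos(30.0°) + j·sin(30.0°)) = 20.78 + j12 V
  V2 = 58.1·(cos(-58.4°) + j·sin(-58.4°)) = 30.44 - j49.49 V
  V3 = 112·(cos(-132.7°) + j·sin(-132.7°)) = -75.95 - j82.31 V
Step 2 — Sum components: V_total = -24.73 - j119.8 V.
Step 3 — Convert to polar: |V_total| = 122.3 V, ∠V_total = -101.7°.

V_total = 122.3∠-101.7° V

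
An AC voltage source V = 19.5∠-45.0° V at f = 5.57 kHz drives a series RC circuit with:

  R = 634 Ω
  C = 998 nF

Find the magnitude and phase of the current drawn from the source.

Step 1 — Angular frequency: ω = 2π·f = 2π·5570 = 3.5e+04 rad/s.
Step 2 — Component impedances:
  R: Z = R = 634 Ω
  C: Z = 1/(jωC) = -j/(ω·C) = 0 - j28.63 Ω
Step 3 — Series combination: Z_total = R + C = 634 - j28.63 Ω = 634.6∠-2.6° Ω.
Step 4 — Source phasor: V = 19.5∠-45.0° V = 13.79 - j13.79 V.
Step 5 — Ohm's law: I = V / Z_total = (13.79 - j13.79) / (634 - j28.63) = 0.02268 - j0.02072 A.
Step 6 — Convert to polar: |I| = 0.03073 A, ∠I = -42.4°.

I = 0.03073∠-42.4° A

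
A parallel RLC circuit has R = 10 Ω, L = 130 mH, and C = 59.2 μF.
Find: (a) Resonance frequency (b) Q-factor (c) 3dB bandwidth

Step 1 — Resonance: ω₀ = 1/√(LC) = 1/√(0.13·5.92e-05) = 360.5 rad/s.
Step 2 — f₀ = ω₀/(2π) = 57.37 Hz.
Step 3 — Parallel Q: Q = R/(ω₀L) = 10/(360.5·0.13) = 0.2134.
Step 4 — Bandwidth: Δω = ω₀/Q = 1689 rad/s; BW = Δω/(2π) = 268.8 Hz.

(a) f₀ = 57.37 Hz  (b) Q = 0.2134  (c) BW = 268.8 Hz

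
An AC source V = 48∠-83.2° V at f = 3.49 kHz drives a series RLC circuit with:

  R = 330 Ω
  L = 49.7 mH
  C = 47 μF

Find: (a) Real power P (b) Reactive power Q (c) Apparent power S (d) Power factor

Step 1 — Angular frequency: ω = 2π·f = 2π·3490 = 2.193e+04 rad/s.
Step 2 — Component impedances:
  R: Z = R = 330 Ω
  L: Z = jωL = j·2.193e+04·0.0497 = 0 + j1090 Ω
  C: Z = 1/(jωC) = -j/(ω·C) = 0 - j0.9703 Ω
Step 3 — Series combination: Z_total = R + L + C = 330 + j1089 Ω = 1138∠73.1° Ω.
Step 4 — Source phasor: V = 48∠-83.2° V = 5.683 - j47.66 V.
Step 5 — Current: I = V / Z = -0.03864 - j0.01693 A = 0.04219∠-156.3° A.
Step 6 — Complex power: S = V·I* = 0.5873 + j1.938 VA.
Step 7 — Real power: P = Re(S) = 0.5873 W.
Step 8 — Reactive power: Q = Im(S) = 1.938 VAR.
Step 9 — Apparent power: |S| = 2.025 VA.
Step 10 — Power factor: PF = P/|S| = 0.29 (lagging).

(a) P = 0.5873 W  (b) Q = 1.938 VAR  (c) S = 2.025 VA  (d) PF = 0.29 (lagging)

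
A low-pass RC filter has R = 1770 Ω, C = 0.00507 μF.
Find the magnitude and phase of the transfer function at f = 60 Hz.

Step 1 — Angular frequency: ω = 2π·60 = 377 rad/s.
Step 2 — Transfer function: H(jω) = 1/(1 + jωRC).
Step 3 — Denominator: 1 + jωRC = 1 + j·377·1770·5.07e-09 = 1 + j0.003383.
Step 4 — H = 1 - j0.003383.
Step 5 — Magnitude: |H| = 1 (-0.0 dB); phase: φ = -0.2°.

|H| = 1 (-0.0 dB), φ = -0.2°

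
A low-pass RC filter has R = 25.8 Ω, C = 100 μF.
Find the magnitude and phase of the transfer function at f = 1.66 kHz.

Step 1 — Angular frequency: ω = 2π·1660 = 1.043e+04 rad/s.
Step 2 — Transfer function: H(jω) = 1/(1 + jωRC).
Step 3 — Denominator: 1 + jωRC = 1 + j·1.043e+04·25.8·0.0001 = 1 + j26.91.
Step 4 — H = 0.001379 - j0.03711.
Step 5 — Magnitude: |H| = 0.03714 (-28.6 dB); phase: φ = -87.9°.

|H| = 0.03714 (-28.6 dB), φ = -87.9°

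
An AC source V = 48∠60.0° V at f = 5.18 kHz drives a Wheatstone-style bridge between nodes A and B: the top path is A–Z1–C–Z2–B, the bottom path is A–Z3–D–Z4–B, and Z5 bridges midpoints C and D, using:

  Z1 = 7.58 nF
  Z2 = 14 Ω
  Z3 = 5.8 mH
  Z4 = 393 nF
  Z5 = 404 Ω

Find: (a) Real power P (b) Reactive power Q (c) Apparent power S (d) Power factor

Step 1 — Angular frequency: ω = 2π·f = 2π·5180 = 3.255e+04 rad/s.
Step 2 — Component impedances:
  Z1: Z = 1/(jωC) = -j/(ω·C) = 0 - j4053 Ω
  Z2: Z = R = 14 Ω
  Z3: Z = jωL = j·3.255e+04·0.0058 = 0 + j188.8 Ω
  Z4: Z = 1/(jωC) = -j/(ω·C) = 0 - j78.18 Ω
  Z5: Z = R = 404 Ω
Step 3 — Bridge requires nodal analysis (the Z5 bridge couples midpoints C and D, so the two paths cannot be reduced to a simple series/parallel combination). Setting node B to ground and injecting 1 A at node A, the 3-node admittance system at A, C, D solves to V_A = Z_AB = 14.95 + j116.6 Ω = 117.5∠82.7° Ω.
Step 4 — Source phasor: V = 48∠60.0° V = 24 + j41.57 V.
Step 5 — Current: I = V / Z = 0.3768 - j0.1575 A = 0.4084∠-22.7° A.
Step 6 — Complex power: S = V·I* = 2.494 + j19.44 VA.
Step 7 — Real power: P = Re(S) = 2.494 W.
Step 8 — Reactive power: Q = Im(S) = 19.44 VAR.
Step 9 — Apparent power: |S| = 19.6 VA.
Step 10 — Power factor: PF = P/|S| = 0.1272 (lagging).

(a) P = 2.494 W  (b) Q = 19.44 VAR  (c) S = 19.6 VA  (d) PF = 0.1272 (lagging)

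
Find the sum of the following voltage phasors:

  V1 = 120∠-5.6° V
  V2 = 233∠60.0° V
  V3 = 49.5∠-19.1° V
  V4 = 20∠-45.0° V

Step 1 — Convert each phasor to rectangular form:
  V1 = 120·(cos(-5.6°) + j·sin(-5.6°)) = 119.4 - j11.71 V
  V2 = 233·(cos(60.0°) + j·sin(60.0°)) = 116.5 + j201.8 V
  V3 = 49.5·(cos(-19.1°) + j·sin(-19.1°)) = 46.77 - j16.2 V
  V4 = 20·(cos(-45.0°) + j·sin(-45.0°)) = 14.14 - j14.14 V
Step 2 — Sum components: V_total = 296.8 + j159.7 V.
Step 3 — Convert to polar: |V_total| = 337.1 V, ∠V_total = 28.3°.

V_total = 337.1∠28.3° V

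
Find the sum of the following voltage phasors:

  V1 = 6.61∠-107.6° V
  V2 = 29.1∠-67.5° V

Step 1 — Convert each phasor to rectangular form:
  V1 = 6.61·(cos(-107.6°) + j·sin(-107.6°)) = -1.999 - j6.301 V
  V2 = 29.1·(cos(-67.5°) + j·sin(-67.5°)) = 11.14 - j26.88 V
Step 2 — Sum components: V_total = 9.137 - j33.19 V.
Step 3 — Convert to polar: |V_total| = 34.42 V, ∠V_total = -74.6°.

V_total = 34.42∠-74.6° V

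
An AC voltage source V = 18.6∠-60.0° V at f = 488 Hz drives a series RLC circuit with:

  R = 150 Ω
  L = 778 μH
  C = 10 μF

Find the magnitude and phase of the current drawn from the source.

Step 1 — Angular frequency: ω = 2π·f = 2π·488 = 3066 rad/s.
Step 2 — Component impedances:
  R: Z = R = 150 Ω
  L: Z = jωL = j·3066·0.000778 = 0 + j2.385 Ω
  C: Z = 1/(jωC) = -j/(ω·C) = 0 - j32.61 Ω
Step 3 — Series combination: Z_total = R + L + C = 150 - j30.23 Ω = 153∠-11.4° Ω.
Step 4 — Source phasor: V = 18.6∠-60.0° V = 9.3 - j16.11 V.
Step 5 — Ohm's law: I = V / Z_total = (9.3 - j16.11) / (150 - j30.23) = 0.08038 - j0.09119 A.
Step 6 — Convert to polar: |I| = 0.1216 A, ∠I = -48.6°.

I = 0.1216∠-48.6° A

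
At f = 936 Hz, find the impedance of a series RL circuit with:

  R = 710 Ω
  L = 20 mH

Step 1 — Angular frequency: ω = 2π·f = 2π·936 = 5881 rad/s.
Step 2 — Component impedances:
  R: Z = R = 710 Ω
  L: Z = jωL = j·5881·0.02 = 0 + j117.6 Ω
Step 3 — Series combination: Z_total = R + L = 710 + j117.6 Ω = 719.7∠9.4° Ω.

Z = 710 + j117.6 Ω = 719.7∠9.4° Ω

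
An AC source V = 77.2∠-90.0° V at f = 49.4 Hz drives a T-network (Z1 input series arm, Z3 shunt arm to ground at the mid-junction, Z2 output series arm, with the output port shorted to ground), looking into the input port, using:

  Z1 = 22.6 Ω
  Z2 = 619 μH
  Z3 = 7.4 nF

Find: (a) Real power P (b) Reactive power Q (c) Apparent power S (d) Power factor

Step 1 — Angular frequency: ω = 2π·f = 2π·49.4 = 310.4 rad/s.
Step 2 — Component impedances:
  Z1: Z = R = 22.6 Ω
  Z2: Z = jωL = j·310.4·0.000619 = 0 + j0.1921 Ω
  Z3: Z = 1/(jωC) = -j/(ω·C) = 0 - j4.354e+05 Ω
Step 3 — With the output port shorted to ground, the output series arm Z2 runs from the junction to ground; the shunt arm Z3 also runs from the junction to ground. They appear in parallel: Z3 || Z2 = 0 + j0.1921 Ω.
Step 4 — Series with input arm Z1: Z_in = Z1 + (Z3 || Z2) = 22.6 + j0.1921 Ω = 22.6∠0.5° Ω.
Step 5 — Source phasor: V = 77.2∠-90.0° V = 0 - j77.2 V.
Step 6 — Current: I = V / Z = -0.02904 - j3.416 A = 3.416∠-90.5° A.
Step 7 — Complex power: S = V·I* = 263.7 + j2.242 VA.
Step 8 — Real power: P = Re(S) = 263.7 W.
Step 9 — Reactive power: Q = Im(S) = 2.242 VAR.
Step 10 — Apparent power: |S| = 263.7 VA.
Step 11 — Power factor: PF = P/|S| = 1 (lagging).

(a) P = 263.7 W  (b) Q = 2.242 VAR  (c) S = 263.7 VA  (d) PF = 1 (lagging)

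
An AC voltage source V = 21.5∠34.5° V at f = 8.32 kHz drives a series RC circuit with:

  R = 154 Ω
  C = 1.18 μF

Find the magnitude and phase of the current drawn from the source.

Step 1 — Angular frequency: ω = 2π·f = 2π·8320 = 5.228e+04 rad/s.
Step 2 — Component impedances:
  R: Z = R = 154 Ω
  C: Z = 1/(jωC) = -j/(ω·C) = 0 - j16.21 Ω
Step 3 — Series combination: Z_total = R + C = 154 - j16.21 Ω = 154.9∠-6.0° Ω.
Step 4 — Source phasor: V = 21.5∠34.5° V = 17.72 + j12.18 V.
Step 5 — Ohm's law: I = V / Z_total = (17.72 + j12.18) / (154 - j16.21) = 0.1056 + j0.09019 A.
Step 6 — Convert to polar: |I| = 0.1388 A, ∠I = 40.5°.

I = 0.1388∠40.5° A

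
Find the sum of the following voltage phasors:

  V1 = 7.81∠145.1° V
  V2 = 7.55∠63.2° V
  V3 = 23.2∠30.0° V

Step 1 — Convert each phasor to rectangular form:
  V1 = 7.81·(cos(145.1°) + j·sin(145.1°)) = -6.405 + j4.468 V
  V2 = 7.55·(cos(63.2°) + j·sin(63.2°)) = 3.404 + j6.739 V
  V3 = 23.2·(cos(30.0°) + j·sin(30.0°)) = 20.09 + j11.6 V
Step 2 — Sum components: V_total = 17.09 + j22.81 V.
Step 3 — Convert to polar: |V_total| = 28.5 V, ∠V_total = 53.2°.

V_total = 28.5∠53.2° V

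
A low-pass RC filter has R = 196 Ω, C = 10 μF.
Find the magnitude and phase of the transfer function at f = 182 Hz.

Step 1 — Angular frequency: ω = 2π·182 = 1144 rad/s.
Step 2 — Transfer function: H(jω) = 1/(1 + jωRC).
Step 3 — Denominator: 1 + jωRC = 1 + j·1144·196·1e-05 = 1 + j2.241.
Step 4 — H = 0.166 - j0.3721.
Step 5 — Magnitude: |H| = 0.4074 (-7.8 dB); phase: φ = -66.0°.

|H| = 0.4074 (-7.8 dB), φ = -66.0°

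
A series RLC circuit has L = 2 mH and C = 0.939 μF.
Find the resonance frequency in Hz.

Step 1 — Resonance condition Im(Z)=0 gives ω₀ = 1/√(LC).
Step 2 — ω₀ = 1/√(0.002·9.39e-07) = 2.308e+04 rad/s.
Step 3 — f₀ = ω₀/(2π) = 3673 Hz.

f₀ = 3673 Hz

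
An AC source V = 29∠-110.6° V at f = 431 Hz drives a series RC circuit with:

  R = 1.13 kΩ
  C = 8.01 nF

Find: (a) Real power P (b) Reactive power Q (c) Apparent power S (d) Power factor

Step 1 — Angular frequency: ω = 2π·f = 2π·431 = 2708 rad/s.
Step 2 — Component impedances:
  R: Z = R = 1130 Ω
  C: Z = 1/(jωC) = -j/(ω·C) = 0 - j4.61e+04 Ω
Step 3 — Series combination: Z_total = R + C = 1130 - j4.61e+04 Ω = 4.611e+04∠-88.6° Ω.
Step 4 — Source phasor: V = 29∠-110.6° V = -10.2 - j27.15 V.
Step 5 — Current: I = V / Z = 0.0005831 - j0.0002356 A = 0.0006289∠-22.0° A.
Step 6 — Complex power: S = V·I* = 0.0004469 - j0.01823 VA.
Step 7 — Real power: P = Re(S) = 0.0004469 W.
Step 8 — Reactive power: Q = Im(S) = -0.01823 VAR.
Step 9 — Apparent power: |S| = 0.01824 VA.
Step 10 — Power factor: PF = P/|S| = 0.0245 (leading).

(a) P = 0.0004469 W  (b) Q = -0.01823 VAR  (c) S = 0.01824 VA  (d) PF = 0.0245 (leading)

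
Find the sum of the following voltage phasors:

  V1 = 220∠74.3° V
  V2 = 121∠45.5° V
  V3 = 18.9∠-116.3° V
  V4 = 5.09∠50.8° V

Step 1 — Convert each phasor to rectangular form:
  V1 = 220·(cos(74.3°) + j·sin(74.3°)) = 59.53 + j211.8 V
  V2 = 121·(cos(45.5°) + j·sin(45.5°)) = 84.81 + j86.3 V
  V3 = 18.9·(cos(-116.3°) + j·sin(-116.3°)) = -8.374 - j16.94 V
  V4 = 5.09·(cos(50.8°) + j·sin(50.8°)) = 3.217 + j3.944 V
Step 2 — Sum components: V_total = 139.2 + j285.1 V.
Step 3 — Convert to polar: |V_total| = 317.3 V, ∠V_total = 64.0°.

V_total = 317.3∠64.0° V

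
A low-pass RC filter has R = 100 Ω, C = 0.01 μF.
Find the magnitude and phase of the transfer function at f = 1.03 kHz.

Step 1 — Angular frequency: ω = 2π·1030 = 6472 rad/s.
Step 2 — Transfer function: H(jω) = 1/(1 + jωRC).
Step 3 — Denominator: 1 + jωRC = 1 + j·6472·100·1e-08 = 1 + j0.006472.
Step 4 — H = 1 - j0.006471.
Step 5 — Magnitude: |H| = 1 (-0.0 dB); phase: φ = -0.4°.

|H| = 1 (-0.0 dB), φ = -0.4°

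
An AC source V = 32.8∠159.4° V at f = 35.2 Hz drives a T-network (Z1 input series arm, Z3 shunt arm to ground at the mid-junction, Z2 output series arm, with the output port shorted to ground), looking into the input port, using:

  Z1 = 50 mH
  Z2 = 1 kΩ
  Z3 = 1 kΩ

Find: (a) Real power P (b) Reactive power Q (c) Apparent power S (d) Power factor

Step 1 — Angular frequency: ω = 2π·f = 2π·35.2 = 221.2 rad/s.
Step 2 — Component impedances:
  Z1: Z = jωL = j·221.2·0.05 = 0 + j11.06 Ω
  Z2: Z = R = 1000 Ω
  Z3: Z = R = 1000 Ω
Step 3 — With the output port shorted to ground, the output series arm Z2 runs from the junction to ground; the shunt arm Z3 also runs from the junction to ground. They appear in parallel: Z3 || Z2 = 500 Ω.
Step 4 — Series with input arm Z1: Z_in = Z1 + (Z3 || Z2) = 500 + j11.06 Ω = 500.1∠1.3° Ω.
Step 5 — Source phasor: V = 32.8∠159.4° V = -30.7 + j11.54 V.
Step 6 — Current: I = V / Z = -0.06087 + j0.02443 A = 0.06558∠158.1° A.
Step 7 — Complex power: S = V·I* = 2.151 + j0.04757 VA.
Step 8 — Real power: P = Re(S) = 2.151 W.
Step 9 — Reactive power: Q = Im(S) = 0.04757 VAR.
Step 10 — Apparent power: |S| = 2.151 VA.
Step 11 — Power factor: PF = P/|S| = 0.9998 (lagging).

(a) P = 2.151 W  (b) Q = 0.04757 VAR  (c) S = 2.151 VA  (d) PF = 0.9998 (lagging)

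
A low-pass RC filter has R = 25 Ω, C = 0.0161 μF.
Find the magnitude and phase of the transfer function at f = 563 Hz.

Step 1 — Angular frequency: ω = 2π·563 = 3537 rad/s.
Step 2 — Transfer function: H(jω) = 1/(1 + jωRC).
Step 3 — Denominator: 1 + jωRC = 1 + j·3537·25·1.61e-08 = 1 + j0.001424.
Step 4 — H = 1 - j0.001424.
Step 5 — Magnitude: |H| = 1 (-0.0 dB); phase: φ = -0.1°.

|H| = 1 (-0.0 dB), φ = -0.1°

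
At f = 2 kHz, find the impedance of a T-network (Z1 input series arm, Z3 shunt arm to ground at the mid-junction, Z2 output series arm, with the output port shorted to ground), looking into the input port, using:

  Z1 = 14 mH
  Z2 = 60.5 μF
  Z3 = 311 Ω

Step 1 — Angular frequency: ω = 2π·f = 2π·2000 = 1.257e+04 rad/s.
Step 2 — Component impedances:
  Z1: Z = jωL = j·1.257e+04·0.014 = 0 + j175.9 Ω
  Z2: Z = 1/(jωC) = -j/(ω·C) = 0 - j1.315 Ω
  Z3: Z = R = 311 Ω
Step 3 — With the output port shorted to ground, the output series arm Z2 runs from the junction to ground; the shunt arm Z3 also runs from the junction to ground. They appear in parallel: Z3 || Z2 = 0.005563 - j1.315 Ω.
Step 4 — Series with input arm Z1: Z_in = Z1 + (Z3 || Z2) = 0.005563 + j174.6 Ω = 174.6∠90.0° Ω.

Z = 0.005563 + j174.6 Ω = 174.6∠90.0° Ω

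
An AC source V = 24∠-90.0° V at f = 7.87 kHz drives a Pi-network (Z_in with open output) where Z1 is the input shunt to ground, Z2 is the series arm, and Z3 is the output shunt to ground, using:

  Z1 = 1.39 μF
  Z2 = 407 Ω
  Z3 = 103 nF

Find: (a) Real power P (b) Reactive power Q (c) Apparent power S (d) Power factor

Step 1 — Angular frequency: ω = 2π·f = 2π·7870 = 4.945e+04 rad/s.
Step 2 — Component impedances:
  Z1: Z = 1/(jωC) = -j/(ω·C) = 0 - j14.55 Ω
  Z2: Z = R = 407 Ω
  Z3: Z = 1/(jωC) = -j/(ω·C) = 0 - j196.3 Ω
Step 3 — With open output, the series arm Z2 and the output shunt Z3 appear in series to ground: Z2 + Z3 = 407 - j196.3 Ω.
Step 4 — Parallel with input shunt Z1: Z_in = Z1 || (Z2 + Z3) = 0.41 - j14.34 Ω = 14.34∠-88.4° Ω.
Step 5 — Source phasor: V = 24∠-90.0° V = 0 - j24 V.
Step 6 — Current: I = V / Z = 1.673 - j0.04784 A = 1.673∠-1.6° A.
Step 7 — Complex power: S = V·I* = 1.148 - j40.14 VA.
Step 8 — Real power: P = Re(S) = 1.148 W.
Step 9 — Reactive power: Q = Im(S) = -40.14 VAR.
Step 10 — Apparent power: |S| = 40.16 VA.
Step 11 — Power factor: PF = P/|S| = 0.02859 (leading).

(a) P = 1.148 W  (b) Q = -40.14 VAR  (c) S = 40.16 VA  (d) PF = 0.02859 (leading)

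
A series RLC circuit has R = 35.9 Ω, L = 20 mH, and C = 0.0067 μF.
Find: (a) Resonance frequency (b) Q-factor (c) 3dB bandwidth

Step 1 — Resonance: ω₀ = 1/√(LC) = 1/√(0.02·6.7e-09) = 8.639e+04 rad/s.
Step 2 — f₀ = ω₀/(2π) = 1.375e+04 Hz.
Step 3 — Series Q: Q = ω₀L/R = 8.639e+04·0.02/35.9 = 48.13.
Step 4 — Bandwidth: Δω = ω₀/Q = 1795 rad/s; BW = Δω/(2π) = 285.7 Hz.

(a) f₀ = 1.375e+04 Hz  (b) Q = 48.13  (c) BW = 285.7 Hz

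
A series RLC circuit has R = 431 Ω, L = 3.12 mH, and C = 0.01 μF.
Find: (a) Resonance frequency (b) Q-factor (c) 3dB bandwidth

Step 1 — Resonance: ω₀ = 1/√(LC) = 1/√(0.00312·1e-08) = 1.79e+05 rad/s.
Step 2 — f₀ = ω₀/(2π) = 2.849e+04 Hz.
Step 3 — Series Q: Q = ω₀L/R = 1.79e+05·0.00312/431 = 1.296.
Step 4 — Bandwidth: Δω = ω₀/Q = 1.381e+05 rad/s; BW = Δω/(2π) = 2.199e+04 Hz.

(a) f₀ = 2.849e+04 Hz  (b) Q = 1.296  (c) BW = 2.199e+04 Hz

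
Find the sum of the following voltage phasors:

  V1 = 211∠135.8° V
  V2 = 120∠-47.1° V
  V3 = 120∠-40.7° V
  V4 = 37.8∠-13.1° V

Step 1 — Convert each phasor to rectangular form:
  V1 = 211·(cos(135.8°) + j·sin(135.8°)) = -151.3 + j147.1 V
  V2 = 120·(cos(-47.1°) + j·sin(-47.1°)) = 81.69 - j87.91 V
  V3 = 120·(cos(-40.7°) + j·sin(-40.7°)) = 90.98 - j78.25 V
  V4 = 37.8·(cos(-13.1°) + j·sin(-13.1°)) = 36.82 - j8.567 V
Step 2 — Sum components: V_total = 58.21 - j27.62 V.
Step 3 — Convert to polar: |V_total| = 64.43 V, ∠V_total = -25.4°.

V_total = 64.43∠-25.4° V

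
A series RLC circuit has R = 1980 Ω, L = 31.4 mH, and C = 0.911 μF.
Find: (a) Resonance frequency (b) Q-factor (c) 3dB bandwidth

Step 1 — Resonance: ω₀ = 1/√(LC) = 1/√(0.0314·9.11e-07) = 5913 rad/s.
Step 2 — f₀ = ω₀/(2π) = 941 Hz.
Step 3 — Series Q: Q = ω₀L/R = 5913·0.0314/1980 = 0.09376.
Step 4 — Bandwidth: Δω = ω₀/Q = 6.306e+04 rad/s; BW = Δω/(2π) = 1.004e+04 Hz.

(a) f₀ = 941 Hz  (b) Q = 0.09376  (c) BW = 1.004e+04 Hz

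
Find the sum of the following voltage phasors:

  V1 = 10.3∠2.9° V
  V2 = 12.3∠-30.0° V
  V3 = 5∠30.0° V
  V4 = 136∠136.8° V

Step 1 — Convert each phasor to rectangular form:
  V1 = 10.3·(cos(2.9°) + j·sin(2.9°)) = 10.29 + j0.5211 V
  V2 = 12.3·(cos(-30.0°) + j·sin(-30.0°)) = 10.65 - j6.15 V
  V3 = 5·(cos(30.0°) + j·sin(30.0°)) = 4.33 + j2.5 V
  V4 = 136·(cos(136.8°) + j·sin(136.8°)) = -99.14 + j93.1 V
Step 2 — Sum components: V_total = -73.87 + j89.97 V.
Step 3 — Convert to polar: |V_total| = 116.4 V, ∠V_total = 129.4°.

V_total = 116.4∠129.4° V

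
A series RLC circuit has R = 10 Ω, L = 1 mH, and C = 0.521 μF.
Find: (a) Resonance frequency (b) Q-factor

Step 1 — Resonance condition Im(Z)=0 gives ω₀ = 1/√(LC).
Step 2 — ω₀ = 1/√(0.001·5.21e-07) = 4.381e+04 rad/s.
Step 3 — f₀ = ω₀/(2π) = 6973 Hz.
Step 4 — Series Q: Q = ω₀L/R = 4.381e+04·0.001/10 = 4.381.

(a) f₀ = 6973 Hz  (b) Q = 4.381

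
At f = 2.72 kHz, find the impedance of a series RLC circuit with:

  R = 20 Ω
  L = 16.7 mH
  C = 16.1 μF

Step 1 — Angular frequency: ω = 2π·f = 2π·2720 = 1.709e+04 rad/s.
Step 2 — Component impedances:
  R: Z = R = 20 Ω
  L: Z = jωL = j·1.709e+04·0.0167 = 0 + j285.4 Ω
  C: Z = 1/(jωC) = -j/(ω·C) = 0 - j3.634 Ω
Step 3 — Series combination: Z_total = R + L + C = 20 + j281.8 Ω = 282.5∠85.9° Ω.

Z = 20 + j281.8 Ω = 282.5∠85.9° Ω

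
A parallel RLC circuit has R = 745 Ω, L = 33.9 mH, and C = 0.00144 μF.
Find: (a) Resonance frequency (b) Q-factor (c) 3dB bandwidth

Step 1 — Resonance: ω₀ = 1/√(LC) = 1/√(0.0339·1.44e-09) = 1.431e+05 rad/s.
Step 2 — f₀ = ω₀/(2π) = 2.278e+04 Hz.
Step 3 — Parallel Q: Q = R/(ω₀L) = 745/(1.431e+05·0.0339) = 0.1535.
Step 4 — Bandwidth: Δω = ω₀/Q = 9.321e+05 rad/s; BW = Δω/(2π) = 1.484e+05 Hz.

(a) f₀ = 2.278e+04 Hz  (b) Q = 0.1535  (c) BW = 1.484e+05 Hz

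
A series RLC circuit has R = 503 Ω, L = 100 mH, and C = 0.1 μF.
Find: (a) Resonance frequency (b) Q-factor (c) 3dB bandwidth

Step 1 — Resonance: ω₀ = 1/√(LC) = 1/√(0.1·1e-07) = 1e+04 rad/s.
Step 2 — f₀ = ω₀/(2π) = 1592 Hz.
Step 3 — Series Q: Q = ω₀L/R = 1e+04·0.1/503 = 1.988.
Step 4 — Bandwidth: Δω = ω₀/Q = 5030 rad/s; BW = Δω/(2π) = 800.5 Hz.

(a) f₀ = 1592 Hz  (b) Q = 1.988  (c) BW = 800.5 Hz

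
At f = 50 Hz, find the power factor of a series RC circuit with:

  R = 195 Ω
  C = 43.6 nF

Step 1 — Angular frequency: ω = 2π·f = 2π·50 = 314.2 rad/s.
Step 2 — Component impedances:
  R: Z = R = 195 Ω
  C: Z = 1/(jωC) = -j/(ω·C) = 0 - j7.301e+04 Ω
Step 3 — Series combination: Z_total = R + C = 195 - j7.301e+04 Ω = 7.301e+04∠-89.8° Ω.
Step 4 — Power factor: PF = cos(φ) = Re(Z)/|Z| = 195/7.301e+04 = 0.002671.
Step 5 — Type: Im(Z) = -7.301e+04 ⇒ leading (phase φ = -89.8°).

PF = 0.002671 (leading, φ = -89.8°)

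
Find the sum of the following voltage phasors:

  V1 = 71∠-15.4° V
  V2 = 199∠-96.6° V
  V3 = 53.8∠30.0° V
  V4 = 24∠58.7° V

Step 1 — Convert each phasor to rectangular form:
  V1 = 71·(cos(-15.4°) + j·sin(-15.4°)) = 68.45 - j18.85 V
  V2 = 199·(cos(-96.6°) + j·sin(-96.6°)) = -22.87 - j197.7 V
  V3 = 53.8·(cos(30.0°) + j·sin(30.0°)) = 46.59 + j26.9 V
  V4 = 24·(cos(58.7°) + j·sin(58.7°)) = 12.47 + j20.51 V
Step 2 — Sum components: V_total = 104.6 - j169.1 V.
Step 3 — Convert to polar: |V_total| = 198.9 V, ∠V_total = -58.3°.

V_total = 198.9∠-58.3° V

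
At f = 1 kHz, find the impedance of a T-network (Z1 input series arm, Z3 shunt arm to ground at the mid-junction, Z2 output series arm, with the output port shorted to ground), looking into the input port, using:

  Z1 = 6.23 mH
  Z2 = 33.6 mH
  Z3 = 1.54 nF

Step 1 — Angular frequency: ω = 2π·f = 2π·1000 = 6283 rad/s.
Step 2 — Component impedances:
  Z1: Z = jωL = j·6283·0.00623 = 0 + j39.14 Ω
  Z2: Z = jωL = j·6283·0.0336 = 0 + j211.1 Ω
  Z3: Z = 1/(jωC) = -j/(ω·C) = 0 - j1.033e+05 Ω
Step 3 — With the output port shorted to ground, the output series arm Z2 runs from the junction to ground; the shunt arm Z3 also runs from the junction to ground. They appear in parallel: Z3 || Z2 = 0 + j211.5 Ω.
Step 4 — Series with input arm Z1: Z_in = Z1 + (Z3 || Z2) = 0 + j250.7 Ω = 250.7∠90.0° Ω.

Z = 0 + j250.7 Ω = 250.7∠90.0° Ω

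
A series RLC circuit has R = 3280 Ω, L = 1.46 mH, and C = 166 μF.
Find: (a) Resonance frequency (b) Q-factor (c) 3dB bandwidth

Step 1 — Resonance condition Im(Z)=0 gives ω₀ = 1/√(LC).
Step 2 — ω₀ = 1/√(0.00146·0.000166) = 2031 rad/s.
Step 3 — f₀ = ω₀/(2π) = 323.3 Hz.
Step 4 — Series Q: Q = ω₀L/R = 2031·0.00146/3280 = 0.0009042.
Step 5 — 3dB bandwidth: Δω = ω₀/Q = 2.247e+06 rad/s; BW = Δω/(2π) = 3.576e+05 Hz.

(a) f₀ = 323.3 Hz  (b) Q = 0.0009042  (c) BW = 3.576e+05 Hz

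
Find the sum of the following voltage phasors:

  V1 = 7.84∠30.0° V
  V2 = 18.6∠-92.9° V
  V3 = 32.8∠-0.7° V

Step 1 — Convert each phasor to rectangular form:
  V1 = 7.84·(cos(30.0°) + j·sin(30.0°)) = 6.79 + j3.92 V
  V2 = 18.6·(cos(-92.9°) + j·sin(-92.9°)) = -0.941 - j18.58 V
  V3 = 32.8·(cos(-0.7°) + j·sin(-0.7°)) = 32.8 - j0.4007 V
Step 2 — Sum components: V_total = 38.65 - j15.06 V.
Step 3 — Convert to polar: |V_total| = 41.48 V, ∠V_total = -21.3°.

V_total = 41.48∠-21.3° V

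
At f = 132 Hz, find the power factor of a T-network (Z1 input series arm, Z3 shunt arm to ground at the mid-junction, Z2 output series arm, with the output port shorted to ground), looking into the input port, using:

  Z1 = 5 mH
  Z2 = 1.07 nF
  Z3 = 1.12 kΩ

Step 1 — Angular frequency: ω = 2π·f = 2π·132 = 829.4 rad/s.
Step 2 — Component impedances:
  Z1: Z = jωL = j·829.4·0.005 = 0 + j4.147 Ω
  Z2: Z = 1/(jωC) = -j/(ω·C) = 0 - j1.127e+06 Ω
  Z3: Z = R = 1120 Ω
Step 3 — With the output port shorted to ground, the output series arm Z2 runs from the junction to ground; the shunt arm Z3 also runs from the junction to ground. They appear in parallel: Z3 || Z2 = 1120 - j1.113 Ω.
Step 4 — Series with input arm Z1: Z_in = Z1 + (Z3 || Z2) = 1120 + j3.034 Ω = 1120∠0.2° Ω.
Step 5 — Power factor: PF = cos(φ) = Re(Z)/|Z| = 1120/1120 = 1.
Step 6 — Type: Im(Z) = 3.034 ⇒ lagging (phase φ = 0.2°).

PF = 1 (lagging, φ = 0.2°)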